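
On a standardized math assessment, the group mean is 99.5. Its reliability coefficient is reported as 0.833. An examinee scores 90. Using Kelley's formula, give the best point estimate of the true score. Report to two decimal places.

T̂ = ρX + (1 − ρ)μ
  = 0.833 × 90 + 0.167 × 99.5
  = 74.970 + 16.6165
  = 91.587
  ≈ 91.59

91.59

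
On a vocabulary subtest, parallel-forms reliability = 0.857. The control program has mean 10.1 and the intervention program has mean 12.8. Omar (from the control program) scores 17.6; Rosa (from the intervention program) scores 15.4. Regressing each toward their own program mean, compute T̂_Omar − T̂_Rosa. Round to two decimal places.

T̂_Omar = 0.857(17.6) + 0.143(10.1) = 16.5275
T̂_Rosa = 0.857(15.4) + 0.143(12.8) = 15.0282
Difference = 16.5275 − 15.0282 = 1.4993

1.50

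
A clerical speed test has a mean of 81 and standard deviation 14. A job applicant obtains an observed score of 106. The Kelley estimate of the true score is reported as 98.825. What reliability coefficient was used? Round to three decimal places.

T̂ = ρX + (1 − ρ)μ  ⇒  T̂ − μ = ρ(X − μ)
ρ = (T̂ − μ)/(X − μ) = (98.825 − 81) / (106 − 81) = 17.825 / 25.0 = 0.71300

0.713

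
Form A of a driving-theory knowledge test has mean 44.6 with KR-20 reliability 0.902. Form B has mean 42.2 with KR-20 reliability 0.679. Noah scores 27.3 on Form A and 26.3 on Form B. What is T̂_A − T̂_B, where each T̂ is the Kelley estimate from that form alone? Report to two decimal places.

-2.41

T̂_A = 0.902(27.3) + 0.098(44.6) = 28.9954
T̂_B = 0.679(26.3) + 0.321(42.2) = 31.4039
T̂_A − T̂_B = -2.4085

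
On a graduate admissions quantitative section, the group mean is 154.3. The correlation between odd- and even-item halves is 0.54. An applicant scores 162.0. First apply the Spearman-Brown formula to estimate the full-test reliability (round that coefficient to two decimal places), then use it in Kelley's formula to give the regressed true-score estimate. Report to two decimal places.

159.69

Spearman-Brown: ρ = 2r/(1 + r) = 2(0.54)/(1 + 0.54) = 1.080/1.54 = 0.7013 → 0.70
T̂ = 0.70(162.0) + 0.30(154.3) = 113.400 + 46.290 = 159.690 → 159.69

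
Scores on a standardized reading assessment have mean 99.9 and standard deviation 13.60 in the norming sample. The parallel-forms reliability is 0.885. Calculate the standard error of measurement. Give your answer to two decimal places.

4.61

SEM = SD · √(1 − ρ) = 13.60 × √0.115 = 13.60 × 0.3391 = 4.612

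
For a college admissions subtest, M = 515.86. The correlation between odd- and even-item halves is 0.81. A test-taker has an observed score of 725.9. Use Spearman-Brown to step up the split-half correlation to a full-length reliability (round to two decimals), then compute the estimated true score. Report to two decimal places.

704.90

Spearman-Brown: ρ = 2r/(1 + r) = 2(0.81)/(1 + 0.81) = 1.620/1.81 = 0.8950 → 0.90
Regress the observed score toward the mean by the unreliability: T̂ = 0.90·725.9 + 0.10·515.86 = 653.310 + 51.5860 = 704.896.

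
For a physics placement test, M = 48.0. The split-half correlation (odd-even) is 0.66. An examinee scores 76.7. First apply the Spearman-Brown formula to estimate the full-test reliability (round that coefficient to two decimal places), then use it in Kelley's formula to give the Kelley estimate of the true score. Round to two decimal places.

Spearman-Brown: ρ = 2r/(1 + r) = 2(0.66)/(1 + 0.66) = 1.320/1.66 = 0.7952 → 0.80
T̂ = 0.80(76.7) + 0.20(48.0) = 61.360 + 9.600 = 70.960 → 70.96

70.96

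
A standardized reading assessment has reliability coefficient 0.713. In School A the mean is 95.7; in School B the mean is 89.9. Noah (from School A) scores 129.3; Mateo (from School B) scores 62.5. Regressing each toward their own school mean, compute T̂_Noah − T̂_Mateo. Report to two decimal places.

49.29

T̂_Noah = 0.713(129.3) + 0.287(95.7) = 119.6568
T̂_Mateo = 0.713(62.5) + 0.287(89.9) = 70.3638
Difference = 119.6568 − 70.3638 = 49.2930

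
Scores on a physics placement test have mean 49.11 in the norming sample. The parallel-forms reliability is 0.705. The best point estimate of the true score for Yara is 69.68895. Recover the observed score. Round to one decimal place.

78.3

T̂ = ρX + (1 − ρ)μ  ⇒  X = (T̂ − (1 − ρ)μ) / ρ
X = (69.68895 − 0.295 × 49.11) / 0.705 = (69.68895 − 14.48745) / 0.705 = 55.20150 / 0.705 = 78.300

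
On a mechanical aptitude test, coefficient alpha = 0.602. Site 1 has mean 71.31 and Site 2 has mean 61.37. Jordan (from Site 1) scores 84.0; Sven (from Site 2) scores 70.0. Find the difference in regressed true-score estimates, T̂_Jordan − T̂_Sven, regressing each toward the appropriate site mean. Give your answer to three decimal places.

T̂_Jordan = 0.602(84.0) + 0.398(71.31) = 78.94938
T̂_Sven = 0.602(70.0) + 0.398(61.37) = 66.56526
Difference = 78.94938 − 66.56526 = 12.38412

12.384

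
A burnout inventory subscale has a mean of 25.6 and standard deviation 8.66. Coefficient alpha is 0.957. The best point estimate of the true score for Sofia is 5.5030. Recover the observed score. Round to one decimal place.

4.6

T̂ = ρX + (1 − ρ)μ  ⇒  X = (T̂ − (1 − ρ)μ) / ρ
X = (5.5030 − 0.043 × 25.6) / 0.957 = (5.5030 − 1.1008) / 0.957 = 4.4022 / 0.957 = 4.600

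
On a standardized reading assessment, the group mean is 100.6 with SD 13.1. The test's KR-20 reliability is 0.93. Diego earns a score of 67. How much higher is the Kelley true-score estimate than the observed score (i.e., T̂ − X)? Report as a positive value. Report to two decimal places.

2.35

Kelley's formula gives T̂ = 0.93·67 + 0.07·100.6 = 62.31 + 7.042 = 69.3520.
T̂ − X = 69.352 − 67 = 2.352 → 2.35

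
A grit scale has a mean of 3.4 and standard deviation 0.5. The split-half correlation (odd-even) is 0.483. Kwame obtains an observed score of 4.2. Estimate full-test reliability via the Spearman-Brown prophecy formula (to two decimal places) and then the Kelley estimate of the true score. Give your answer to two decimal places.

3.92

Spearman-Brown: ρ = 2r/(1 + r) = 2(0.483)/(1 + 0.483) = 0.9660/1.483 = 0.6514 → 0.65
T̂ = 0.65(4.2) + 0.35(3.4) = 2.730 + 1.190 = 3.920 → 3.92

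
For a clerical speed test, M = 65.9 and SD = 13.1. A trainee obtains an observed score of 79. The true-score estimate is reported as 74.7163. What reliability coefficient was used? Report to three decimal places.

0.673

T̂ = ρX + (1 − ρ)μ  ⇒  T̂ − μ = ρ(X − μ)
ρ = (T̂ − μ)/(X − μ) = (74.7163 − 65.9) / (79 − 65.9) = 8.8163 / 13.1 = 0.67300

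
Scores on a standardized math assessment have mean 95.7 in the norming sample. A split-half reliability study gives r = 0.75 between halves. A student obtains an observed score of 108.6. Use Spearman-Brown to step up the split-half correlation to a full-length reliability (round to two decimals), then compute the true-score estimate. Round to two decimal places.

Spearman-Brown: ρ = 2r/(1 + r) = 2(0.75)/(1 + 0.75) = 1.500/1.75 = 0.8571 → 0.86
T̂ = 0.86(108.6) + 0.14(95.7) = 93.396 + 13.398 = 106.794 → 106.79

106.79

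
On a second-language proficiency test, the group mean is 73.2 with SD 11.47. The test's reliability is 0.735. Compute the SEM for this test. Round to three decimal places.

SEM = SD · √(1 − ρ) = 11.47 × √0.265 = 11.47 × 0.5148 = 5.9045

5.905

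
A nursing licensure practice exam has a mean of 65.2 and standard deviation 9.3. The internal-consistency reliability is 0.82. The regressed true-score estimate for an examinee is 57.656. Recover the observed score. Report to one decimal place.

56.0

T̂ = ρX + (1 − ρ)μ  ⇒  X = (T̂ − (1 − ρ)μ) / ρ
X = (57.656 − 0.18 × 65.2) / 0.82 = (57.656 − 11.736) / 0.82 = 45.920 / 0.82 = 56.000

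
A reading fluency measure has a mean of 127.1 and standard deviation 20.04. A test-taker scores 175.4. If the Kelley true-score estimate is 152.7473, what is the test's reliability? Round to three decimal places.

0.531

T̂ = ρX + (1 − ρ)μ  ⇒  T̂ − μ = ρ(X − μ)
ρ = (T̂ − μ)/(X − μ) = (152.7473 − 127.1) / (175.4 − 127.1) = 25.6473 / 48.3 = 0.53100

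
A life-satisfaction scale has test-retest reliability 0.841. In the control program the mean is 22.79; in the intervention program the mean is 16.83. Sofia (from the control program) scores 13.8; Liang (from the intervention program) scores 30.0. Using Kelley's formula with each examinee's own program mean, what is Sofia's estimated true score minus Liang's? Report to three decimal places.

-12.677

T̂_Sofia = 0.841(13.8) + 0.159(22.79) = 15.22941
T̂_Liang = 0.841(30.0) + 0.159(16.83) = 27.90597
Difference = 15.22941 − 27.90597 = -12.67656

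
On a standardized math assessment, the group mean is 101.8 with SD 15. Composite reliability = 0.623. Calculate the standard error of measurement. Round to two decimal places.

SEM = SD · √(1 − ρ) = 15 × √0.377 = 15 × 0.6140 = 9.210

9.21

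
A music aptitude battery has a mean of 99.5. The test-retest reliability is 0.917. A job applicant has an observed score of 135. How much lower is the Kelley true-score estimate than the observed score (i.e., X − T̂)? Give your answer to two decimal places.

T̂ = ρX + (1 − ρ)μ
  = 0.917 × 135 + 0.083 × 99.5
  = 123.795 + 8.2585
  = 132.0535
  ≈ 132.053
X − T̂ = 135 − 132.053 = 2.947 → 2.95

2.95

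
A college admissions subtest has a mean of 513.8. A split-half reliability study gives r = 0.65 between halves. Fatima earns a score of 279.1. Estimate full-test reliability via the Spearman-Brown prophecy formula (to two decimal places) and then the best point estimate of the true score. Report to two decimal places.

Spearman-Brown: ρ = 2r/(1 + r) = 2(0.65)/(1 + 0.65) = 1.300/1.65 = 0.7879 → 0.79
T̂ = ρX + (1 − ρ)μ
  = 0.79 × 279.1 + 0.21 × 513.8
  = 220.489 + 107.898
  = 328.387
  ≈ 328.39

328.39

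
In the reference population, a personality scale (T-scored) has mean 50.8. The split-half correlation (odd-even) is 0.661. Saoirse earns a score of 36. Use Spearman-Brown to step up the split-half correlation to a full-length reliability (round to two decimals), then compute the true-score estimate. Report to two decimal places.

38.96

Spearman-Brown: ρ = 2r/(1 + r) = 2(0.661)/(1 + 0.661) = 1.3220/1.661 = 0.7959 → 0.80
T̂ = 0.80(36) + 0.20(50.8) = 28.80 + 10.160 = 38.960 → 38.96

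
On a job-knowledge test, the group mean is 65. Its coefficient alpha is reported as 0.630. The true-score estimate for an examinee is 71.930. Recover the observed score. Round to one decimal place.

76.0

T̂ = ρX + (1 − ρ)μ  ⇒  X = (T̂ − (1 − ρ)μ) / ρ
X = (71.930 − 0.370 × 65) / 0.630 = (71.930 − 24.050) / 0.630 = 47.880 / 0.630 = 76.000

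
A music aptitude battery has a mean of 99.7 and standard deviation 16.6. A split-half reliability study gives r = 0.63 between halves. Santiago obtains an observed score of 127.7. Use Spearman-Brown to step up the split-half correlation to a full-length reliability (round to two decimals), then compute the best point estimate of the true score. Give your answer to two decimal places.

Spearman-Brown: ρ = 2r/(1 + r) = 2(0.63)/(1 + 0.63) = 1.260/1.63 = 0.7730 → 0.77
T̂ = 0.77(127.7) + 0.23(99.7) = 98.329 + 22.931 = 121.260 → 121.26

121.26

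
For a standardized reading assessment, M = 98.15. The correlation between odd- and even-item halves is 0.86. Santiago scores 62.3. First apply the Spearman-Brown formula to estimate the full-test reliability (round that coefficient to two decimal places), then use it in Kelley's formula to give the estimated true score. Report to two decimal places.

Spearman-Brown: ρ = 2r/(1 + r) = 2(0.86)/(1 + 0.86) = 1.720/1.86 = 0.9247 → 0.92
T̂ = ρX + (1 − ρ)μ
  = 0.92 × 62.3 + 0.08 × 98.15
  = 57.316 + 7.8520
  = 65.168
  ≈ 65.17

65.17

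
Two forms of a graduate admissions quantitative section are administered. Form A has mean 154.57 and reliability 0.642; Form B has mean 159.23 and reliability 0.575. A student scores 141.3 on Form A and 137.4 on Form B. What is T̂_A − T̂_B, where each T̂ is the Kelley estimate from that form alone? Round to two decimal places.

T̂_A = 0.642(141.3) + 0.358(154.57) = 146.0507
T̂_B = 0.575(137.4) + 0.425(159.23) = 146.6778
T̂_A − T̂_B = -0.6271

-0.63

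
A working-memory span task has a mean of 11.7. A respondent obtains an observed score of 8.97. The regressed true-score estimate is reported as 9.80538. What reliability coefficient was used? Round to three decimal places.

0.694

T̂ = ρX + (1 − ρ)μ  ⇒  T̂ − μ = ρ(X − μ)
ρ = (T̂ − μ)/(X − μ) = (9.80538 − 11.7) / (8.97 − 11.7) = -1.89462 / -2.73 = 0.69400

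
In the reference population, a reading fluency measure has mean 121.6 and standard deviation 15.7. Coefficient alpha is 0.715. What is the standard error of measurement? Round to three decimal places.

SEM = SD · √(1 − ρ) = 15.7 × √0.285 = 15.7 × 0.5339 = 8.3815

8.382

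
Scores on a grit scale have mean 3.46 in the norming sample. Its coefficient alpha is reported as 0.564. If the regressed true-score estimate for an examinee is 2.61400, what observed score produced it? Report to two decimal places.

T̂ = ρX + (1 − ρ)μ  ⇒  X = (T̂ − (1 − ρ)μ) / ρ
X = (2.61400 − 0.436 × 3.46) / 0.564 = (2.61400 − 1.50856) / 0.564 = 1.10544 / 0.564 = 1.9600

1.96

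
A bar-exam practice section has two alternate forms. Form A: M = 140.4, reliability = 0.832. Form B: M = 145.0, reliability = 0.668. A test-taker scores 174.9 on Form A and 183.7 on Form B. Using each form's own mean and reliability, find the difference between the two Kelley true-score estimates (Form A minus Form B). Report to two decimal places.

-1.75

T̂_A = 0.832(174.9) + 0.168(140.4) = 169.1040
T̂_B = 0.668(183.7) + 0.332(145.0) = 170.8516
T̂_A − T̂_B = -1.7476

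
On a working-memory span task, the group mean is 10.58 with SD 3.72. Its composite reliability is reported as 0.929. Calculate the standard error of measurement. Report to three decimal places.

0.991

SEM = SD · √(1 − ρ) = 3.72 × √0.071 = 3.72 × 0.2665 = 0.9912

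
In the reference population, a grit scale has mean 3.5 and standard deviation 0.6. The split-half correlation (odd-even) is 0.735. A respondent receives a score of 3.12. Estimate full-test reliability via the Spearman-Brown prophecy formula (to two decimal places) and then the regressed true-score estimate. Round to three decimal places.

3.177

Spearman-Brown: ρ = 2r/(1 + r) = 2(0.735)/(1 + 0.735) = 1.4700/1.735 = 0.8473 → 0.85
Regress the observed score toward the mean by the unreliability: T̂ = 0.85·3.12 + 0.15·3.5 = 2.6520 + 0.525 = 3.1770.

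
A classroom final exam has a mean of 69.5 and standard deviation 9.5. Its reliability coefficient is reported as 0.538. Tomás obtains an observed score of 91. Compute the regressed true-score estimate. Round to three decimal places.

Kelley's formula gives T̂ = 0.538·91 + 0.462·69.5 = 48.958 + 32.1090 = 81.0670.

81.067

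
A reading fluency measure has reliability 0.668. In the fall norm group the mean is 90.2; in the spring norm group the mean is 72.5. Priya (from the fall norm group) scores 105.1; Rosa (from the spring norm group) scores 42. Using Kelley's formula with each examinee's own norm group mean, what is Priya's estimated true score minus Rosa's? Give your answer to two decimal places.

48.03

T̂_Priya = 0.668(105.1) + 0.332(90.2) = 100.1532
T̂_Rosa = 0.668(42) + 0.332(72.5) = 52.1260
Difference = 100.1532 − 52.1260 = 48.0272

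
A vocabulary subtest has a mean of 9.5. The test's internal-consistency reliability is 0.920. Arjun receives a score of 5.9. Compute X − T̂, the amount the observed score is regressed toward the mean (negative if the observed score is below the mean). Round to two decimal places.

T̂ = ρX + (1 − ρ)μ
  = 0.920 × 5.9 + 0.080 × 9.5
  = 5.4280 + 0.7600
  = 6.1880
  ≈ 6.188
X − T̂ = 5.9 − 6.188 = -0.288 → -0.29

-0.29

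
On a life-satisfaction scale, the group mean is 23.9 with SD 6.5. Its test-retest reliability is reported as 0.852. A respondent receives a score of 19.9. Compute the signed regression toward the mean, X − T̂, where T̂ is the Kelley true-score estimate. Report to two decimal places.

-0.59

T̂ = 0.852(19.9) + 0.148(23.9) = 16.9548 + 3.5372 = 20.4920 → 20.492
X − T̂ = 19.9 − 20.492 = -0.592 → -0.59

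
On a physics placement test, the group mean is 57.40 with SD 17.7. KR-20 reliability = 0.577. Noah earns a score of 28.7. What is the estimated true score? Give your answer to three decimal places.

T̂ = 0.577(28.7) + 0.423(57.40) = 16.5599 + 24.28020 = 40.8401 → 40.840

40.840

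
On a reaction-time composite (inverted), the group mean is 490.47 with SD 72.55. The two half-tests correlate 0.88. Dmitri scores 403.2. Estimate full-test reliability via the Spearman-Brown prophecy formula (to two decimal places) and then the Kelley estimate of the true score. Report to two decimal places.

408.44

Spearman-Brown: ρ = 2r/(1 + r) = 2(0.88)/(1 + 0.88) = 1.760/1.88 = 0.9362 → 0.94
T̂ = ρX + (1 − ρ)μ
  = 0.94 × 403.2 + 0.06 × 490.47
  = 379.008 + 29.4282
  = 408.436
  ≈ 408.44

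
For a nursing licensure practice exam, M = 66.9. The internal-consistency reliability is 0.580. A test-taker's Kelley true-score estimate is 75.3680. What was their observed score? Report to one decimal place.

81.5

T̂ = ρX + (1 − ρ)μ  ⇒  X = (T̂ − (1 − ρ)μ) / ρ
X = (75.3680 − 0.420 × 66.9) / 0.580 = (75.3680 − 28.0980) / 0.580 = 47.2700 / 0.580 = 81.500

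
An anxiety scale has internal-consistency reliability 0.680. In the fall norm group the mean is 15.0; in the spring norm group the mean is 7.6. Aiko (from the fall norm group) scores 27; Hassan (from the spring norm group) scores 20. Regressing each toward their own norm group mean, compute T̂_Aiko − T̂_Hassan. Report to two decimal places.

7.13

T̂_Aiko = 0.680(27) + 0.320(15.0) = 23.1600
T̂_Hassan = 0.680(20) + 0.320(7.6) = 16.0320
Difference = 23.1600 − 16.0320 = 7.1280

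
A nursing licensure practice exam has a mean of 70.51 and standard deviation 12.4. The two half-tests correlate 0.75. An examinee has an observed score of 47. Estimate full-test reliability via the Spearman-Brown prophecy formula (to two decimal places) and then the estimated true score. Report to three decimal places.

50.291

Spearman-Brown: ρ = 2r/(1 + r) = 2(0.75)/(1 + 0.75) = 1.500/1.75 = 0.8571 → 0.86
T̂ = 0.86(47) + 0.14(70.51) = 40.42 + 9.8714 = 50.2914 → 50.291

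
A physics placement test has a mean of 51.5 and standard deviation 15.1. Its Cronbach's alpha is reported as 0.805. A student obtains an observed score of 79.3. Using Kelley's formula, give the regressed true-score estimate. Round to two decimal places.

73.88

T̂ = 0.805(79.3) + 0.195(51.5) = 63.8365 + 10.0425 = 73.879 → 73.88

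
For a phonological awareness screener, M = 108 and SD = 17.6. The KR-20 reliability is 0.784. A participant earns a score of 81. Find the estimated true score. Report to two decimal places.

T̂ = 0.784(81) + 0.216(108) = 63.504 + 23.328 = 86.832 → 86.83

86.83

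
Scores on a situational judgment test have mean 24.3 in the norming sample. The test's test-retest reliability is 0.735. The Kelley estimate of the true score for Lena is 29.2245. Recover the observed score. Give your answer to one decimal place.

T̂ = ρX + (1 − ρ)μ  ⇒  X = (T̂ − (1 − ρ)μ) / ρ
X = (29.2245 − 0.265 × 24.3) / 0.735 = (29.2245 − 6.4395) / 0.735 = 22.7850 / 0.735 = 31.000

31.0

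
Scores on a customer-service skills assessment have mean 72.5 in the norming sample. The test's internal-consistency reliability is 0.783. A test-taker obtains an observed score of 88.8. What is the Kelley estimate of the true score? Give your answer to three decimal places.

85.263

Regress the observed score toward the mean by the unreliability: T̂ = 0.783·88.8 + 0.217·72.5 = 69.5304 + 15.7325 = 85.2629.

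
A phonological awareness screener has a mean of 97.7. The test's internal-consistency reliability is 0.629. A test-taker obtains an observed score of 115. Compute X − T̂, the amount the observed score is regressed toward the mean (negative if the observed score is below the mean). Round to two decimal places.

6.42

T̂ = ρX + (1 − ρ)μ
  = 0.629 × 115 + 0.371 × 97.7
  = 72.335 + 36.2467
  = 108.5817
  ≈ 108.582
X − T̂ = 115 − 108.582 = 6.418 → 6.42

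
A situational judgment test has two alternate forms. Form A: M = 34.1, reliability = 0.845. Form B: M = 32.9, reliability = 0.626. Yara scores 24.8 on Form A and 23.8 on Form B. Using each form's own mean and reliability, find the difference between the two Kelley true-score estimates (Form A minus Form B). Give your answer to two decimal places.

T̂_A = 0.845(24.8) + 0.155(34.1) = 26.2415
T̂_B = 0.626(23.8) + 0.374(32.9) = 27.2034
T̂_A − T̂_B = -0.9619

-0.96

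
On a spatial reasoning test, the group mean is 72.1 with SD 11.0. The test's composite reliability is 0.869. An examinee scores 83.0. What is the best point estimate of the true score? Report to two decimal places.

T̂ = 0.869(83.0) + 0.131(72.1) = 72.1270 + 9.4451 = 81.572 → 81.57

81.57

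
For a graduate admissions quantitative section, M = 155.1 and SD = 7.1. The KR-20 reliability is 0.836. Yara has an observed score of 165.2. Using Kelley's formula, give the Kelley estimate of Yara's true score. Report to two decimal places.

163.54

T̂ = 0.836(165.2) + 0.164(155.1) = 138.1072 + 25.4364 = 163.544 → 163.54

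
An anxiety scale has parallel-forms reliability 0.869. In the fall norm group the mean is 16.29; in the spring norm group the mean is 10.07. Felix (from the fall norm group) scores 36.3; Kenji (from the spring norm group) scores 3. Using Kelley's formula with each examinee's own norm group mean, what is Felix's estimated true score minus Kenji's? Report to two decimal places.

T̂_Felix = 0.869(36.3) + 0.131(16.29) = 33.6787
T̂_Kenji = 0.869(3) + 0.131(10.07) = 3.9262
Difference = 33.6787 − 3.9262 = 29.7525

29.75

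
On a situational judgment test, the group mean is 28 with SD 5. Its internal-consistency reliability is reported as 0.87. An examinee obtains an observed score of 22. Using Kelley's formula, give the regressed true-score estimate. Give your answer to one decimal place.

22.8

T̂ = ρX + (1 − ρ)μ
  = 0.87 × 22 + 0.13 × 28
  = 19.14 + 3.64
  = 22.78
  ≈ 22.8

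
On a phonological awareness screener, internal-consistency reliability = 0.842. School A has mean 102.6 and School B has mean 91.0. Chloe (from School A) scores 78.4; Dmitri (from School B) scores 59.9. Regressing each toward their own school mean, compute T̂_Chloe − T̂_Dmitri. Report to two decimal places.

T̂_Chloe = 0.842(78.4) + 0.158(102.6) = 82.2236
T̂_Dmitri = 0.842(59.9) + 0.158(91.0) = 64.8138
Difference = 82.2236 − 64.8138 = 17.4098

17.41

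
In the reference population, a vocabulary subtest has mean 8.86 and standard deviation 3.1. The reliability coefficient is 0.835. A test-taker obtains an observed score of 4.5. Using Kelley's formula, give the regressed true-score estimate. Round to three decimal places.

T̂ = 0.835(4.5) + 0.165(8.86) = 3.7575 + 1.46190 = 5.2194 → 5.219

5.219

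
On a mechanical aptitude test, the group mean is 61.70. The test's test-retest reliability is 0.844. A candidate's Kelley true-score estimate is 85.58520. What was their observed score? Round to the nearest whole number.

90

T̂ = ρX + (1 − ρ)μ  ⇒  X = (T̂ − (1 − ρ)μ) / ρ
X = (85.58520 − 0.156 × 61.70) / 0.844 = (85.58520 − 9.62520) / 0.844 = 75.96000 / 0.844 = 90.00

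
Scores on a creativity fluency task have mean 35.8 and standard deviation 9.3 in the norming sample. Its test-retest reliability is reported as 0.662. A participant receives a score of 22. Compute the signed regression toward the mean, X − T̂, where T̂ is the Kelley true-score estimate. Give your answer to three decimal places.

-4.664

Kelley's formula gives T̂ = 0.662·22 + 0.338·35.8 = 14.564 + 12.1004 = 26.66440.
X − T̂ = 22 − 26.6644 = -4.6644 → -4.664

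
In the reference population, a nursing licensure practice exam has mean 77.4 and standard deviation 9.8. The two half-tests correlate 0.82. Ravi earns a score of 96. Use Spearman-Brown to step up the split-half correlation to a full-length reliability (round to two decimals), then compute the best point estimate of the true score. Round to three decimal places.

Spearman-Brown: ρ = 2r/(1 + r) = 2(0.82)/(1 + 0.82) = 1.640/1.82 = 0.9011 → 0.90
Weight the observed score by reliability and the mean by (1 − reliability): T̂ = 0.90·96 + 0.10·77.4 = 86.40 + 7.740 = 94.1400.

94.140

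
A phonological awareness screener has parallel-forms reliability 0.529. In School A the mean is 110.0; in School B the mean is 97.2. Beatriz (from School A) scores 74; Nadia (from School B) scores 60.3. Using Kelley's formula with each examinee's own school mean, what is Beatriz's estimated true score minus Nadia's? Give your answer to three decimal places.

T̂_Beatriz = 0.529(74) + 0.471(110.0) = 90.95600
T̂_Nadia = 0.529(60.3) + 0.471(97.2) = 77.67990
Difference = 90.95600 − 77.67990 = 13.27610

13.276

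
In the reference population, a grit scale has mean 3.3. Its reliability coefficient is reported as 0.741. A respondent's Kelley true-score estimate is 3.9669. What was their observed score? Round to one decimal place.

4.2

T̂ = ρX + (1 − ρ)μ  ⇒  X = (T̂ − (1 − ρ)μ) / ρ
X = (3.9669 − 0.259 × 3.3) / 0.741 = (3.9669 − 0.8547) / 0.741 = 3.1122 / 0.741 = 4.200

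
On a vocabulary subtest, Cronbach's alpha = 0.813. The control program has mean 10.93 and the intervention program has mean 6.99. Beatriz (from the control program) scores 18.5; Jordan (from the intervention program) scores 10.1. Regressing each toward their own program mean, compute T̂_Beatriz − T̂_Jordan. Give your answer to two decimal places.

T̂_Beatriz = 0.813(18.5) + 0.187(10.93) = 17.0844
T̂_Jordan = 0.813(10.1) + 0.187(6.99) = 9.5184
Difference = 17.0844 − 9.5184 = 7.5660

7.57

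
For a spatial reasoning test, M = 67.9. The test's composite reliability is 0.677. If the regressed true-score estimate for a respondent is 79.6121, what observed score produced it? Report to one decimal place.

T̂ = ρX + (1 − ρ)μ  ⇒  X = (T̂ − (1 − ρ)μ) / ρ
X = (79.6121 − 0.323 × 67.9) / 0.677 = (79.6121 − 21.9317) / 0.677 = 57.6804 / 0.677 = 85.200

85.2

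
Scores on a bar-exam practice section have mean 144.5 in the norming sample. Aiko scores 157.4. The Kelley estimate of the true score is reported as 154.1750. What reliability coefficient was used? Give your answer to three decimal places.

0.750

T̂ = ρX + (1 − ρ)μ  ⇒  T̂ − μ = ρ(X − μ)
ρ = (T̂ − μ)/(X − μ) = (154.1750 − 144.5) / (157.4 − 144.5) = 9.6750 / 12.9 = 0.75000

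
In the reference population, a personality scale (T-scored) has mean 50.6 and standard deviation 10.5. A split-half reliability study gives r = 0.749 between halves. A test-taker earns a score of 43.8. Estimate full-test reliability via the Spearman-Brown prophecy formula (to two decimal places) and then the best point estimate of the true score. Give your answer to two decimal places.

44.75

Spearman-Brown: ρ = 2r/(1 + r) = 2(0.749)/(1 + 0.749) = 1.4980/1.749 = 0.8565 → 0.86
T̂ = 0.86(43.8) + 0.14(50.6) = 37.668 + 7.084 = 44.752 → 44.75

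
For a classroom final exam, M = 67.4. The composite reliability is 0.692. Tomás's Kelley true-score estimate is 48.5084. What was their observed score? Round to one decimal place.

T̂ = ρX + (1 − ρ)μ  ⇒  X = (T̂ − (1 − ρ)μ) / ρ
X = (48.5084 − 0.308 × 67.4) / 0.692 = (48.5084 − 20.7592) / 0.692 = 27.7492 / 0.692 = 40.100

40.1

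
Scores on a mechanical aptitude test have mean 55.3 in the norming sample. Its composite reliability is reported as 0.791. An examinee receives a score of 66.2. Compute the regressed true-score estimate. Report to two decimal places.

63.92

T̂ = ρX + (1 − ρ)μ
  = 0.791 × 66.2 + 0.209 × 55.3
  = 52.3642 + 11.5577
  = 63.922
  ≈ 63.92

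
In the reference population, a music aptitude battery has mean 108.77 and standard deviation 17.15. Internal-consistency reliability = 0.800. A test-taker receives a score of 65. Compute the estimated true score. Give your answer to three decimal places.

73.754

Regress the observed score toward the mean by the unreliability: T̂ = 0.800·65 + 0.200·108.77 = 52.000 + 21.75400 = 73.7540.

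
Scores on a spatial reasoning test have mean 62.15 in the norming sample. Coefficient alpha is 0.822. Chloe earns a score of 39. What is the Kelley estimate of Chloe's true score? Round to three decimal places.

43.121

Kelley's formula gives T̂ = 0.822·39 + 0.178·62.15 = 32.058 + 11.06270 = 43.1207.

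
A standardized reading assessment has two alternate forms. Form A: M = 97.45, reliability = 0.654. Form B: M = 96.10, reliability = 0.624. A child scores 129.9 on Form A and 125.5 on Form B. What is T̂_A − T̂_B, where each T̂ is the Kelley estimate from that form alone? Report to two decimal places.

4.23

T̂_A = 0.654(129.9) + 0.346(97.45) = 118.6723
T̂_B = 0.624(125.5) + 0.376(96.10) = 114.4456
T̂_A − T̂_B = 4.2267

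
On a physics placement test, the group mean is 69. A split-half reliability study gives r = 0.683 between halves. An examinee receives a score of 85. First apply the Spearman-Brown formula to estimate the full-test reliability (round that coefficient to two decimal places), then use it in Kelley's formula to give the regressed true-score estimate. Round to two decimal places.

81.96

Spearman-Brown: ρ = 2r/(1 + r) = 2(0.683)/(1 + 0.683) = 1.3660/1.683 = 0.8116 → 0.81
T̂ = 0.81(85) + 0.19(69) = 68.85 + 13.11 = 81.960 → 81.96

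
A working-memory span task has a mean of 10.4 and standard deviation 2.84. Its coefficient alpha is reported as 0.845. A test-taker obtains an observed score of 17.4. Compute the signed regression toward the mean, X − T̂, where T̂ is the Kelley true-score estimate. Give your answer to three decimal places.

1.085

T̂ = ρX + (1 − ρ)μ
  = 0.845 × 17.4 + 0.155 × 10.4
  = 14.7030 + 1.6120
  = 16.31500
  ≈ 16.3150
X − T̂ = 17.4 − 16.3150 = 1.0850 → 1.085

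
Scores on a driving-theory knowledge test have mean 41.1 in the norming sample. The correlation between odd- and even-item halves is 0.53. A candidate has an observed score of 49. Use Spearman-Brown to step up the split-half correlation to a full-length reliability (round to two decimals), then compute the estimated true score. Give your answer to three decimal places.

46.551

Spearman-Brown: ρ = 2r/(1 + r) = 2(0.53)/(1 + 0.53) = 1.060/1.53 = 0.6928 → 0.69
T̂ = ρX + (1 − ρ)μ
  = 0.69 × 49 + 0.31 × 41.1
  = 33.81 + 12.741
  = 46.5510
  ≈ 46.551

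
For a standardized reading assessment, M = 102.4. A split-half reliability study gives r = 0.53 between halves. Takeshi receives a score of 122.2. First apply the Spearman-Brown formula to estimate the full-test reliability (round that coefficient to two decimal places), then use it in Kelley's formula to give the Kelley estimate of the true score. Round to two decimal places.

Spearman-Brown: ρ = 2r/(1 + r) = 2(0.53)/(1 + 0.53) = 1.060/1.53 = 0.6928 → 0.69
T̂ = 0.69(122.2) + 0.31(102.4) = 84.318 + 31.744 = 116.062 → 116.06

116.06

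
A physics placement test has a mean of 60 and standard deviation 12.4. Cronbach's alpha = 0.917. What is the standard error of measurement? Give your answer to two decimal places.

3.57

SEM = SD · √(1 − ρ) = 12.4 × √0.083 = 12.4 × 0.2881 = 3.572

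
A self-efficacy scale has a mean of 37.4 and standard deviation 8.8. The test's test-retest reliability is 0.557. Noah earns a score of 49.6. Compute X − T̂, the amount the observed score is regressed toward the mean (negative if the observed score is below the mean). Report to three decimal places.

T̂ = 0.557(49.6) + 0.443(37.4) = 27.6272 + 16.5682 = 44.19540 → 44.1954
X − T̂ = 49.6 − 44.1954 = 5.4046 → 5.405

5.405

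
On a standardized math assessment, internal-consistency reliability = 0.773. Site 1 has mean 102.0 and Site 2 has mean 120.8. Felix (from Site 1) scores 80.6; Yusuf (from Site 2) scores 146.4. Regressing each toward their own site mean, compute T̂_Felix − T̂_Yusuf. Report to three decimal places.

T̂_Felix = 0.773(80.6) + 0.227(102.0) = 85.45780
T̂_Yusuf = 0.773(146.4) + 0.227(120.8) = 140.58880
Difference = 85.45780 − 140.58880 = -55.13100

-55.131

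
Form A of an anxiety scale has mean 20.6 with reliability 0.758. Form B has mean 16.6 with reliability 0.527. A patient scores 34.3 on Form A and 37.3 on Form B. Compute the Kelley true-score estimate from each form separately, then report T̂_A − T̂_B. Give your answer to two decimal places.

3.48

T̂_A = 0.758(34.3) + 0.242(20.6) = 30.9846
T̂_B = 0.527(37.3) + 0.473(16.6) = 27.5089
T̂_A − T̂_B = 3.4757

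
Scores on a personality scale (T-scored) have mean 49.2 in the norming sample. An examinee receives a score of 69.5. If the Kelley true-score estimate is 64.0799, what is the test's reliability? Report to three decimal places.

0.733

T̂ = ρX + (1 − ρ)μ  ⇒  T̂ − μ = ρ(X − μ)
ρ = (T̂ − μ)/(X − μ) = (64.0799 − 49.2) / (69.5 − 49.2) = 14.8799 / 20.3 = 0.73300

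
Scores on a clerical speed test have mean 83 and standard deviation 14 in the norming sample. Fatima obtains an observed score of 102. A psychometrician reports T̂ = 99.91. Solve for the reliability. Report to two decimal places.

0.89

T̂ = ρX + (1 − ρ)μ  ⇒  T̂ − μ = ρ(X − μ)
ρ = (T̂ − μ)/(X − μ) = (99.91 − 83) / (102 − 83) = 16.91 / 19.0 = 0.8900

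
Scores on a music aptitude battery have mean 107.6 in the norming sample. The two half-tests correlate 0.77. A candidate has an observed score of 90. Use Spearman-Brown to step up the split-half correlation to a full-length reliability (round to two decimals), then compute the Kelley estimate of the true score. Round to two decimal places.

92.29

Spearman-Brown: ρ = 2r/(1 + r) = 2(0.77)/(1 + 0.77) = 1.540/1.77 = 0.8701 → 0.87
T̂ = ρX + (1 − ρ)μ
  = 0.87 × 90 + 0.13 × 107.6
  = 78.30 + 13.988
  = 92.288
  ≈ 92.29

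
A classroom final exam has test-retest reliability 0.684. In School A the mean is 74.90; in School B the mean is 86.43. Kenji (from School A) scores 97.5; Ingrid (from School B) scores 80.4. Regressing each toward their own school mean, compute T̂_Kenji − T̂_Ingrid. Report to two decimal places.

8.05

T̂_Kenji = 0.684(97.5) + 0.316(74.90) = 90.3584
T̂_Ingrid = 0.684(80.4) + 0.316(86.43) = 82.3055
Difference = 90.3584 − 82.3055 = 8.0529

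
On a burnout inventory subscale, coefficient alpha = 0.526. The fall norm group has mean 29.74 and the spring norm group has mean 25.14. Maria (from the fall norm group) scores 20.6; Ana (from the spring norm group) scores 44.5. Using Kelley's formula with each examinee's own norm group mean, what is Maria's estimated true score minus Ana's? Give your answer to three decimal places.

T̂_Maria = 0.526(20.6) + 0.474(29.74) = 24.93236
T̂_Ana = 0.526(44.5) + 0.474(25.14) = 35.32336
Difference = 24.93236 − 35.32336 = -10.39100

-10.391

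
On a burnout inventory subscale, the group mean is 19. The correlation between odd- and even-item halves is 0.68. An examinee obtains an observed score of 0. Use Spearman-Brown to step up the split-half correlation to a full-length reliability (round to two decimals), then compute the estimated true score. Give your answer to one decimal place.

Spearman-Brown: ρ = 2r/(1 + r) = 2(0.68)/(1 + 0.68) = 1.360/1.68 = 0.8095 → 0.81
T̂ = 0.81(0) + 0.19(19) = 0.00 + 3.61 = 3.61 → 3.6

3.6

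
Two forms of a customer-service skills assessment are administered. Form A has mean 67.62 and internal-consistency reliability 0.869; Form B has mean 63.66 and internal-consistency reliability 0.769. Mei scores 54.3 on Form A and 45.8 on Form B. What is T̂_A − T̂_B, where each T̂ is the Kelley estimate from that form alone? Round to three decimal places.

6.119

T̂_A = 0.869(54.3) + 0.131(67.62) = 56.04492
T̂_B = 0.769(45.8) + 0.231(63.66) = 49.92566
T̂_A − T̂_B = 6.11926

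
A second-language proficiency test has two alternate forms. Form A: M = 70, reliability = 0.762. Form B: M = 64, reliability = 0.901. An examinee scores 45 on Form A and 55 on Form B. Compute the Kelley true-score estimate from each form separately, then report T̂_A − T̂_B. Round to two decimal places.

T̂_A = 0.762(45) + 0.238(70) = 50.9500
T̂_B = 0.901(55) + 0.099(64) = 55.8910
T̂_A − T̂_B = -4.9410

-4.94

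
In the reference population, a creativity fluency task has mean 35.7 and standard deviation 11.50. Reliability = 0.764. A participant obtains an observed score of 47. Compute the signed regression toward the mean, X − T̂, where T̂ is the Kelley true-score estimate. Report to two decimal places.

T̂ = 0.764(47) + 0.236(35.7) = 35.908 + 8.4252 = 44.3332 → 44.333
X − T̂ = 47 − 44.333 = 2.667 → 2.67

2.67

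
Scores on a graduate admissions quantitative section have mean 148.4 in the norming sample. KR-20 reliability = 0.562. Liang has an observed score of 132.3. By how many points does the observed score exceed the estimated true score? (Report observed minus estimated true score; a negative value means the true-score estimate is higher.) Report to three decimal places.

T̂ = 0.562(132.3) + 0.438(148.4) = 74.3526 + 64.9992 = 139.35180 → 139.3518
X − T̂ = 132.3 − 139.3518 = -7.0518 → -7.052

-7.052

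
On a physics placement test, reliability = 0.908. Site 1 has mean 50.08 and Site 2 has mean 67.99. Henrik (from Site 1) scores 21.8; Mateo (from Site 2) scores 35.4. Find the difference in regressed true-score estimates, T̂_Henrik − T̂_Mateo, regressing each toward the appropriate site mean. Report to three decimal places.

T̂_Henrik = 0.908(21.8) + 0.092(50.08) = 24.40176
T̂_Mateo = 0.908(35.4) + 0.092(67.99) = 38.39828
Difference = 24.40176 − 38.39828 = -13.99652

-13.997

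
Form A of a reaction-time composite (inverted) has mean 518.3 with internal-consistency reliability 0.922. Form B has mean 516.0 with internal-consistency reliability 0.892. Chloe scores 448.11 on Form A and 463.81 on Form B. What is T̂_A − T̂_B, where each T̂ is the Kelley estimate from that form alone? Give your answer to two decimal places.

T̂_A = 0.922(448.11) + 0.078(518.3) = 453.5848
T̂_B = 0.892(463.81) + 0.108(516.0) = 469.4465
T̂_A − T̂_B = -15.8617

-15.86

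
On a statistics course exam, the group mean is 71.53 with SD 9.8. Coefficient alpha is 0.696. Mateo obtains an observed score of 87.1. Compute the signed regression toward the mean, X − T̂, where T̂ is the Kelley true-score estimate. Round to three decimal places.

4.733

T̂ = 0.696(87.1) + 0.304(71.53) = 60.6216 + 21.74512 = 82.36672 → 82.3667
X − T̂ = 87.1 − 82.3667 = 4.7333 → 4.733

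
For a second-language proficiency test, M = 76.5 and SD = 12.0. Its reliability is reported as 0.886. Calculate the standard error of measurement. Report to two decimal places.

SEM = SD · √(1 − ρ) = 12.0 × √0.114 = 12.0 × 0.3376 = 4.052

4.05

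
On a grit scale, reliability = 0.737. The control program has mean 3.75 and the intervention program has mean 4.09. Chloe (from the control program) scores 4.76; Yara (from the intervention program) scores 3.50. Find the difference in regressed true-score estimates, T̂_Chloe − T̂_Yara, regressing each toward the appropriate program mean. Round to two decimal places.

0.84

T̂_Chloe = 0.737(4.76) + 0.263(3.75) = 4.4944
T̂_Yara = 0.737(3.50) + 0.263(4.09) = 3.6552
Difference = 4.4944 − 3.6552 = 0.8392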